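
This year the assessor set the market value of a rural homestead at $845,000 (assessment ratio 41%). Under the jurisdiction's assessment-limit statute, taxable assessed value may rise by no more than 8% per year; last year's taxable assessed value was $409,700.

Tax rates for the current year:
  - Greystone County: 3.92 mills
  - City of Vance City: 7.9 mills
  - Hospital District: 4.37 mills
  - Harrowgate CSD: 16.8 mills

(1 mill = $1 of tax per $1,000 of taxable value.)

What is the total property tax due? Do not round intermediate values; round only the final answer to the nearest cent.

Uncapped assessed value = $845,000 × 0.41 = $346,450
Cap limit = $409,700 × 1.08 = $442,476
Taxable assessed value = min($346,450, $442,476) = $346,450 (cap does not bind)
Greystone County: $346,450 × 0.00392 = $1,358.084
City of Vance City: $346,450 × 0.0079 = $2,736.955
Hospital District: $346,450 × 0.00437 = $1,513.9865
Harrowgate CSD: $346,450 × 0.0168 = $5,820.36
Total = $11,429.3855

$11,429.39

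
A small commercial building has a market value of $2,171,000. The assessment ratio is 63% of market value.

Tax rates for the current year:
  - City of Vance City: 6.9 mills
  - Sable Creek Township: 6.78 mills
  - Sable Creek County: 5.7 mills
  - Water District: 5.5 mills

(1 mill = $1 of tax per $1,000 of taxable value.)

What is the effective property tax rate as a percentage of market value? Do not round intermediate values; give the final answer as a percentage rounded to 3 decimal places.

Assessed value = $2,171,000 × 0.63 = $1,367,730
City of Vance City: $1,367,730 × 0.0069 = $9,437.337
Sable Creek Township: $1,367,730 × 0.00678 = $9,273.2094
Sable Creek County: $1,367,730 × 0.0057 = $7,796.061
Water District: $1,367,730 × 0.0055 = $7,522.515
Total tax = $34,029.1224
Effective rate = $34,029.1224 ÷ $2,171,000 = 1.567% of market value

1.567%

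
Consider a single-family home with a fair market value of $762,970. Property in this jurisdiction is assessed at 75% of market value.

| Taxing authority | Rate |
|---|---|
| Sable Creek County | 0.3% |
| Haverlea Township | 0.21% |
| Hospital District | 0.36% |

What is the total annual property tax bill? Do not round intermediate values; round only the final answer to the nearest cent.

Assessed value = $762,970 × 0.75 = $572,227.5
Sable Creek County: $572,227.5 × 0.003 = $1,716.6825
Haverlea Township: $572,227.5 × 0.0021 = $1,201.67775
Hospital District: $572,227.5 × 0.0036 = $2,060.019
Total = $1,716.6825 + $1,201.67775 + $2,060.019 = $4,978.37925

$4,978.38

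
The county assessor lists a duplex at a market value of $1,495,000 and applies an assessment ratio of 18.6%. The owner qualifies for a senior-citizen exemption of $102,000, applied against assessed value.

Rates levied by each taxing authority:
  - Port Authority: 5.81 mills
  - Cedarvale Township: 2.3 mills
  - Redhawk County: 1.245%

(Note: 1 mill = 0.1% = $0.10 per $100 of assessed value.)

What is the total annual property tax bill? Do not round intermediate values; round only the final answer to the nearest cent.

Assessed value = $1,495,000 × 0.186 = $278,070
Taxable value = $278,070 − $102,000 = $176,070
Port Authority: $176,070 × 0.00581 = $1,022.9667
Cedarvale Township: $176,070 × 0.0023 = $404.961
Redhawk County: $176,070 × 0.01245 = $2,192.0715
Total = $3,619.9992

$3,620.00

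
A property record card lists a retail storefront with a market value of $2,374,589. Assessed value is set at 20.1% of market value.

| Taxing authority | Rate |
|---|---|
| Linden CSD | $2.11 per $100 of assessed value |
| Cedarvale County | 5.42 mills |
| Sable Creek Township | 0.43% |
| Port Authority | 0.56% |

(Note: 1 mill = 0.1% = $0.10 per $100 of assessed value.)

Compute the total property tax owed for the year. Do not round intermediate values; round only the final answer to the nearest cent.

$17,382.99

Assessed value = $2,374,589 × 0.201 = $477,292.389
Linden CSD: $477,292.389 × 0.0211 = $10,070.8694079
Cedarvale County: $477,292.389 × 0.00542 = $2,586.92474838
Sable Creek Township: $477,292.389 × 0.0043 = $2,052.3572727
Port Authority: $477,292.389 × 0.0056 = $2,672.8373784
Total = $17,382.98880738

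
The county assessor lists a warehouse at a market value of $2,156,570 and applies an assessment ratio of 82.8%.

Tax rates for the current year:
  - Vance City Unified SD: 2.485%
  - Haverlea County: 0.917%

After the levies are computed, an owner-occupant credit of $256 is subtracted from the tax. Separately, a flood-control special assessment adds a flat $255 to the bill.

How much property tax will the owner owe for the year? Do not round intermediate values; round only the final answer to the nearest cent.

Assessed value = $2,156,570 × 0.828 = $1,785,639.96
Vance City Unified SD: $1,785,639.96 × 0.02485 = $44,373.153006
Haverlea County: $1,785,639.96 × 0.00917 = $16,374.3184332
Levies subtotal = $60,747.4714392
After credit = $60,747.4714392 − $256 = $60,491.4714392
Total = $60,491.4714392 + $255 = $60,746.4714392

$60,746.47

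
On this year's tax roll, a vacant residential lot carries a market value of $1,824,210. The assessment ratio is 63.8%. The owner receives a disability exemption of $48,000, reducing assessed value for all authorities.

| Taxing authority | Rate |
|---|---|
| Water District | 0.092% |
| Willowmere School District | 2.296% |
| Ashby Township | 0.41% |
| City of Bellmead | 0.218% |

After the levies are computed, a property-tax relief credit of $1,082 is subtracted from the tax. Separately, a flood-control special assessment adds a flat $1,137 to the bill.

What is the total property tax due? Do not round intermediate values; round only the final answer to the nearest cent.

$33,708.91

Assessed value = $1,824,210 × 0.638 = $1,163,845.98
Taxable value = $1,163,845.98 − $48,000 = $1,115,845.98
Water District: $1,115,845.98 × 0.00092 = $1,026.5783016
Willowmere School District: $1,115,845.98 × 0.02296 = $25,619.8237008
Ashby Township: $1,115,845.98 × 0.0041 = $4,574.968518
City of Bellmead: $1,115,845.98 × 0.00218 = $2,432.5442364
Levies subtotal = $33,653.9147568
After credit = $33,653.9147568 − $1,082 = $32,571.9147568
Total = $32,571.9147568 + $1,137 = $33,708.9147568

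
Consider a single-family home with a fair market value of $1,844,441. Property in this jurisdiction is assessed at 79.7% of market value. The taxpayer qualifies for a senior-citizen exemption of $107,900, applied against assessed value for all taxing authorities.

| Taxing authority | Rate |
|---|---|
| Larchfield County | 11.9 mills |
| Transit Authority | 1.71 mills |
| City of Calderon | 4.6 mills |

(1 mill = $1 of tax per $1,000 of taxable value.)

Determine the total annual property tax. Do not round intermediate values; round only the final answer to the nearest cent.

$24,804.20

Assessed value = $1,844,441 × 0.797 = $1,470,019.477
Taxable value = $1,470,019.477 − $107,900 = $1,362,119.477
Larchfield County: $1,362,119.477 × 0.0119 = $16,209.2217763
Transit Authority: $1,362,119.477 × 0.00171 = $2,329.22430567
City of Calderon: $1,362,119.477 × 0.0046 = $6,265.7495942
Total = $16,209.2217763 + $2,329.22430567 + $6,265.7495942 = $24,804.19567617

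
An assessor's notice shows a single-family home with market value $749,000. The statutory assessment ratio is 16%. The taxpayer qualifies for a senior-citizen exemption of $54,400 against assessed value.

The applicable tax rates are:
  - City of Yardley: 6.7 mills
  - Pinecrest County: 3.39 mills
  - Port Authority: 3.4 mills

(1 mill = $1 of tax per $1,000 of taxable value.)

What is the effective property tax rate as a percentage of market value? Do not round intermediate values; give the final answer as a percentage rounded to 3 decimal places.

Assessed value = $749,000 × 0.16 = $119,840
Taxable value = $119,840 − $54,400 = $65,440
City of Yardley: $65,440 × 0.0067 = $438.448
Pinecrest County: $65,440 × 0.00339 = $221.8416
Port Authority: $65,440 × 0.0034 = $222.496
Total tax = $882.7856
Effective rate = $882.7856 ÷ $749,000 = 0.118% of market value

0.118%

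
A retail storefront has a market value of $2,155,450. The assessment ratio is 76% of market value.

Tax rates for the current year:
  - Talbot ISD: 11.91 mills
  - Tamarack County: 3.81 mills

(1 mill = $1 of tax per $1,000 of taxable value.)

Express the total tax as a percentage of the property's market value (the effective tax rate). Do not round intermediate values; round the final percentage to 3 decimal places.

1.195%

Assessed value = $2,155,450 × 0.76 = $1,638,142
Talbot ISD: $1,638,142 × 0.01191 = $19,510.27122
Tamarack County: $1,638,142 × 0.00381 = $6,241.32102
Total tax = $25,751.59224
Effective rate = $25,751.59224 ÷ $2,155,450 = 1.195% of market value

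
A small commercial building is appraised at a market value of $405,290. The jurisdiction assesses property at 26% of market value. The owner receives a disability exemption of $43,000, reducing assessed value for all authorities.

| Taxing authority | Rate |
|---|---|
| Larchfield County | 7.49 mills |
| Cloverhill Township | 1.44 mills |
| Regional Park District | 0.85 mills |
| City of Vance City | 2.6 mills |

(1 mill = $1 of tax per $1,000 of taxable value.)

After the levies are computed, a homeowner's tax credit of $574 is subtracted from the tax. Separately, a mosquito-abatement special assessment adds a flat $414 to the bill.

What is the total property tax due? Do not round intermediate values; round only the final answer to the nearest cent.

Assessed value = $405,290 × 0.26 = $105,375.4
Taxable value = $105,375.4 − $43,000 = $62,375.4
Larchfield County: $62,375.4 × 0.00749 = $467.191746
Cloverhill Township: $62,375.4 × 0.00144 = $89.820576
Regional Park District: $62,375.4 × 0.00085 = $53.01909
City of Vance City: $62,375.4 × 0.0026 = $162.17604
Levies subtotal = $772.207452
After credit = $772.207452 − $574 = $198.207452
Total = $198.207452 + $414 = $612.207452

$612.21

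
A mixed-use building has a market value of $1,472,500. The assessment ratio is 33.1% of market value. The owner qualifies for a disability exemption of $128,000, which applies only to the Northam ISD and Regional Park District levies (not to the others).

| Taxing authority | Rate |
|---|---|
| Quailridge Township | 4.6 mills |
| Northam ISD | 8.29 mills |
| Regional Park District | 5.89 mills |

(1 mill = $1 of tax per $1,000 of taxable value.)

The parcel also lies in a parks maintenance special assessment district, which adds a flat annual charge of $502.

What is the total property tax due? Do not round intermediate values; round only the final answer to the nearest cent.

$7,840.29

Assessed value = $1,472,500 × 0.331 = $487,397.5
Quailridge Township: $487,397.5 × 0.0046 = $2,242.0285
Northam ISD: ($487,397.5 − $128,000) × 0.00829 = $359,397.5 × 0.00829 = $2,979.405275
Regional Park District: ($487,397.5 − $128,000) × 0.00589 = $359,397.5 × 0.00589 = $2,116.851275
Levies subtotal = $7,338.28505
Total = $7,338.28505 + $502 = $7,840.28505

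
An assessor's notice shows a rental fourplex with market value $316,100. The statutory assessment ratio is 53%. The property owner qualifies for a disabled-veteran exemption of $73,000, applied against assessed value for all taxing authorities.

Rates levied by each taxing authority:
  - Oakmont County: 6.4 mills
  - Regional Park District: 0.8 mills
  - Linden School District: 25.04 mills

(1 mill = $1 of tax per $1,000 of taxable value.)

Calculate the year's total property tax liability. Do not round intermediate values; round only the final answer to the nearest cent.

$3,047.74

Assessed value = $316,100 × 0.53 = $167,533
Taxable value = $167,533 − $73,000 = $94,533
Oakmont County: $94,533 × 0.0064 = $605.0112
Regional Park District: $94,533 × 0.0008 = $75.6264
Linden School District: $94,533 × 0.02504 = $2,367.10632
Total = $605.0112 + $75.6264 + $2,367.10632 = $3,047.74392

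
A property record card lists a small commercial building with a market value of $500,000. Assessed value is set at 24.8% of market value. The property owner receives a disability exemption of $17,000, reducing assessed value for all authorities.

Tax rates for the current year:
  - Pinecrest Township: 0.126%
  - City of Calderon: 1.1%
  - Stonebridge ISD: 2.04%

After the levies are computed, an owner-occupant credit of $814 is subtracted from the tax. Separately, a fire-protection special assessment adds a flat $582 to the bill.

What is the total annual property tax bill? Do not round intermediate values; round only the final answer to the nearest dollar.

$3,263

Assessed value = $500,000 × 0.248 = $124,000
Taxable value = $124,000 − $17,000 = $107,000
Pinecrest Township: $107,000 × 0.00126 = $134.82
City of Calderon: $107,000 × 0.011 = $1,177
Stonebridge ISD: $107,000 × 0.0204 = $2,182.8
Levies subtotal = $3,494.62
After credit = $3,494.62 − $814 = $2,680.62
Total = $2,680.62 + $582 = $3,262.62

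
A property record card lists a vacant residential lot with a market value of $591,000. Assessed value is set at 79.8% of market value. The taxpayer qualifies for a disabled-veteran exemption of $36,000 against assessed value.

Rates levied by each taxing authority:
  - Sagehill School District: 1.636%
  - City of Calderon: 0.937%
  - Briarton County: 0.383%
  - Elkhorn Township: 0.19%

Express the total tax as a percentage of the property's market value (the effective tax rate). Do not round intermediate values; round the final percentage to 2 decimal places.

2.32%

Assessed value = $591,000 × 0.798 = $471,618
Taxable value = $471,618 − $36,000 = $435,618
Sagehill School District: $435,618 × 0.01636 = $7,126.71048
City of Calderon: $435,618 × 0.00937 = $4,081.74066
Briarton County: $435,618 × 0.00383 = $1,668.41694
Elkhorn Township: $435,618 × 0.0019 = $827.6742
Total tax = $13,704.54228
Effective rate = $13,704.54228 ÷ $591,000 = 2.32% of market value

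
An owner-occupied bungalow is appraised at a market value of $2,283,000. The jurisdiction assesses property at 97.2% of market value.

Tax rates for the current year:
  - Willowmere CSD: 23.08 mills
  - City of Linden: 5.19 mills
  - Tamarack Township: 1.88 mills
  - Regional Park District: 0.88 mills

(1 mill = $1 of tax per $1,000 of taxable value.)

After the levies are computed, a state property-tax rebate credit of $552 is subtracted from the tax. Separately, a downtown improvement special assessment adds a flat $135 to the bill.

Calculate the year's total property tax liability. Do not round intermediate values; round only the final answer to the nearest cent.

$68,440.93

Assessed value = $2,283,000 × 0.972 = $2,219,076
Willowmere CSD: $2,219,076 × 0.02308 = $51,216.27408
City of Linden: $2,219,076 × 0.00519 = $11,517.00444
Tamarack Township: $2,219,076 × 0.00188 = $4,171.86288
Regional Park District: $2,219,076 × 0.00088 = $1,952.78688
Levies subtotal = $68,857.92828
After credit = $68,857.92828 − $552 = $68,305.92828
Total = $68,305.92828 + $135 = $68,440.92828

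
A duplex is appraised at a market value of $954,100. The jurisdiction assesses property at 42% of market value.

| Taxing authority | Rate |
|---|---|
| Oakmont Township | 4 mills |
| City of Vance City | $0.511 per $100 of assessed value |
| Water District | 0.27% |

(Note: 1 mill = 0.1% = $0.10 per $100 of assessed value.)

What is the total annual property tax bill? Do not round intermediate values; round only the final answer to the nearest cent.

$4,732.53

Assessed value = $954,100 × 0.42 = $400,722
Oakmont Township: $400,722 × 0.004 = $1,602.888
City of Vance City: $400,722 × 0.00511 = $2,047.68942
Water District: $400,722 × 0.0027 = $1,081.9494
Total = $4,732.52682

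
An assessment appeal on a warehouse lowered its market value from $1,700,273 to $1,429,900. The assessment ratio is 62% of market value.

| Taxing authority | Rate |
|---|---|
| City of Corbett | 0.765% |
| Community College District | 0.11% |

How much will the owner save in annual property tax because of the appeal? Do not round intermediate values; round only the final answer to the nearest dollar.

$1,467

Old assessed value = $1,700,273 × 0.62 = $1,054,169.26
New assessed value = $1,429,900 × 0.62 = $886,538
Combined rate = 0.00765 + 0.0011 = 0.00875
Old tax = $1,054,169.26 × 0.00875 = $9,223.981025
New tax = $886,538 × 0.00875 = $7,757.2075
Reduction = $9,223.981025 − $7,757.2075 = $1,466.773525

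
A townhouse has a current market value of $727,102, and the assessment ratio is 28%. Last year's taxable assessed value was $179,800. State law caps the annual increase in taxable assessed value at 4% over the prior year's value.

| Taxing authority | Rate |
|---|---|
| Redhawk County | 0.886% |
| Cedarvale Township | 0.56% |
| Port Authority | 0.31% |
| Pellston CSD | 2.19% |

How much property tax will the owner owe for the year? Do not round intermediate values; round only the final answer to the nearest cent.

$7,378.70

Uncapped assessed value = $727,102 × 0.28 = $203,588.56
Cap limit = $179,800 × 1.04 = $186,992
Taxable assessed value = min($203,588.56, $186,992) = $186,992 (cap binds)
Redhawk County: $186,992 × 0.00886 = $1,656.74912
Cedarvale Township: $186,992 × 0.0056 = $1,047.1552
Port Authority: $186,992 × 0.0031 = $579.6752
Pellston CSD: $186,992 × 0.0219 = $4,095.1248
Total = $7,378.70432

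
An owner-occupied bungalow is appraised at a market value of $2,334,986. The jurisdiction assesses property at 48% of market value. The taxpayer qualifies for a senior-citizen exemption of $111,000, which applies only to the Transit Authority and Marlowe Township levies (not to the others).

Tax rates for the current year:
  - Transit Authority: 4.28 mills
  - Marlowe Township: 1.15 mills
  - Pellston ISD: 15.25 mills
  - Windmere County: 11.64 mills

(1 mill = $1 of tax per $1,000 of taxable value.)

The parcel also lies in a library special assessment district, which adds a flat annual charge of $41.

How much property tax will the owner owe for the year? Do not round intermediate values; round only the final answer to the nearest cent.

$35,662.31

Assessed value = $2,334,986 × 0.48 = $1,120,793.28
Transit Authority: ($1,120,793.28 − $111,000) × 0.00428 = $1,009,793.28 × 0.00428 = $4,321.9152384
Marlowe Township: ($1,120,793.28 − $111,000) × 0.00115 = $1,009,793.28 × 0.00115 = $1,161.262272
Pellston ISD: $1,120,793.28 × 0.01525 = $17,092.09752
Windmere County: $1,120,793.28 × 0.01164 = $13,046.0337792
Levies subtotal = $35,621.3088096
Total = $35,621.3088096 + $41 = $35,662.3088096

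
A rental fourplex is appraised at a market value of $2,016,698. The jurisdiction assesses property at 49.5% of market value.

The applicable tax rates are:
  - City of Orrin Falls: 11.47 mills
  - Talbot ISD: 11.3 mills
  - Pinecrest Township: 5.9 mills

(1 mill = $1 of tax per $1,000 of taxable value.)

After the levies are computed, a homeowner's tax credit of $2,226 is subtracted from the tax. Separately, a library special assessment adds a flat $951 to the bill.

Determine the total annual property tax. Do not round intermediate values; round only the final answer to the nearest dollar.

$27,345

Assessed value = $2,016,698 × 0.495 = $998,265.51
City of Orrin Falls: $998,265.51 × 0.01147 = $11,450.1053997
Talbot ISD: $998,265.51 × 0.0113 = $11,280.400263
Pinecrest Township: $998,265.51 × 0.0059 = $5,889.766509
Levies subtotal = $28,620.2721717
After credit = $28,620.2721717 − $2,226 = $26,394.2721717
Total = $26,394.2721717 + $951 = $27,345.2721717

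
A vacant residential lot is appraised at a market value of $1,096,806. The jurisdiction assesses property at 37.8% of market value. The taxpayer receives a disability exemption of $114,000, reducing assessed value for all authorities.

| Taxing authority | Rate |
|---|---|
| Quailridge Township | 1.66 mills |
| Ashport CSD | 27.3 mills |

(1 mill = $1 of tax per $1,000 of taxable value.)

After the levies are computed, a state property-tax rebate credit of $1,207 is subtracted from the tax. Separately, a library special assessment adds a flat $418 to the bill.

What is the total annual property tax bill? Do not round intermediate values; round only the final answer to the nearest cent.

Assessed value = $1,096,806 × 0.378 = $414,592.668
Taxable value = $414,592.668 − $114,000 = $300,592.668
Quailridge Township: $300,592.668 × 0.00166 = $498.98382888
Ashport CSD: $300,592.668 × 0.0273 = $8,206.1798364
Levies subtotal = $8,705.16366528
After credit = $8,705.16366528 − $1,207 = $7,498.16366528
Total = $7,498.16366528 + $418 = $7,916.16366528

$7,916.16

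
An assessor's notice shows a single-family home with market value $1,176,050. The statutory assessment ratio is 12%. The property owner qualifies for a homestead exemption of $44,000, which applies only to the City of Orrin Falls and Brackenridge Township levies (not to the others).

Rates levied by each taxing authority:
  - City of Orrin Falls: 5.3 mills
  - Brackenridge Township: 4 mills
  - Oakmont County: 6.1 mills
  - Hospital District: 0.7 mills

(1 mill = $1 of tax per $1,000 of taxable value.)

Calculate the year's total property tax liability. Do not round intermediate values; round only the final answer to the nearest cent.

$1,862.93

Assessed value = $1,176,050 × 0.12 = $141,126
City of Orrin Falls: ($141,126 − $44,000) × 0.0053 = $97,126 × 0.0053 = $514.7678
Brackenridge Township: ($141,126 − $44,000) × 0.004 = $97,126 × 0.004 = $388.504
Oakmont County: $141,126 × 0.0061 = $860.8686
Hospital District: $141,126 × 0.0007 = $98.7882
Total = $1,862.9286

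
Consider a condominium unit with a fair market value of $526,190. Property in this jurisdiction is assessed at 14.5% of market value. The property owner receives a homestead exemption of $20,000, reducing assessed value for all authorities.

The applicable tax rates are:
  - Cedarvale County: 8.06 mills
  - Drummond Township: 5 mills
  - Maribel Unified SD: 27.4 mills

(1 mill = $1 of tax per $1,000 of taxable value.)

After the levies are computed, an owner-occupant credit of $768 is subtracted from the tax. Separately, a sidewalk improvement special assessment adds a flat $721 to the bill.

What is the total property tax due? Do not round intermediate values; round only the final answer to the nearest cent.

$2,230.80

Assessed value = $526,190 × 0.145 = $76,297.55
Taxable value = $76,297.55 − $20,000 = $56,297.55
Cedarvale County: $56,297.55 × 0.00806 = $453.758253
Drummond Township: $56,297.55 × 0.005 = $281.48775
Maribel Unified SD: $56,297.55 × 0.0274 = $1,542.55287
Levies subtotal = $2,277.798873
After credit = $2,277.798873 − $768 = $1,509.798873
Total = $1,509.798873 + $721 = $2,230.798873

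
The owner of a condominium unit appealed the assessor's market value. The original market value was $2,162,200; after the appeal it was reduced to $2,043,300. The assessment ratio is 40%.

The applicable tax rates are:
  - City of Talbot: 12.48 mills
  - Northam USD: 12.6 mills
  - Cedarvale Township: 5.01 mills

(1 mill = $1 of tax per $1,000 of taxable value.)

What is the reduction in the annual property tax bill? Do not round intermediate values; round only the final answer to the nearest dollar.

$1,431

Old assessed value = $2,162,200 × 0.4 = $864,880
New assessed value = $2,043,300 × 0.4 = $817,320
Combined rate = 0.01248 + 0.0126 + 0.00501 = 0.03009
Old tax = $864,880 × 0.03009 = $26,024.2392
New tax = $817,320 × 0.03009 = $24,593.1588
Reduction = $26,024.2392 − $24,593.1588 = $1,431.0804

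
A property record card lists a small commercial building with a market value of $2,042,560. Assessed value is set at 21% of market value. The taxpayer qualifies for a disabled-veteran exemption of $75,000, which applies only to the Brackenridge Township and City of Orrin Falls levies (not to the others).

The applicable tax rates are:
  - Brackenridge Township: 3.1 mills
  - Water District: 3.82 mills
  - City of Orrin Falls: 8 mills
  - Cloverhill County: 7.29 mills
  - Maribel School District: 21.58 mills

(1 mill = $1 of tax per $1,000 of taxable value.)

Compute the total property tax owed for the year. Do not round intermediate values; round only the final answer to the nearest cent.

$17,950.68

Assessed value = $2,042,560 × 0.21 = $428,937.6
Brackenridge Township: ($428,937.6 − $75,000) × 0.0031 = $353,937.6 × 0.0031 = $1,097.20656
Water District: $428,937.6 × 0.00382 = $1,638.541632
City of Orrin Falls: ($428,937.6 − $75,000) × 0.008 = $353,937.6 × 0.008 = $2,831.5008
Cloverhill County: $428,937.6 × 0.00729 = $3,126.955104
Maribel School District: $428,937.6 × 0.02158 = $9,256.473408
Total = $17,950.677504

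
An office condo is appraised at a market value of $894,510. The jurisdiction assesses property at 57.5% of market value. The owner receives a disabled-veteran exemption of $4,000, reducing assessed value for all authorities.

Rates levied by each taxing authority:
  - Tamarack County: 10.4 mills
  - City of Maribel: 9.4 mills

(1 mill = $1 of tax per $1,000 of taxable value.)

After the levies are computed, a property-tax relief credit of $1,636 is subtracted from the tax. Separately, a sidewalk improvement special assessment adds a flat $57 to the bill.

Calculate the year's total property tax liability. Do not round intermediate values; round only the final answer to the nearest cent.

$8,525.80

Assessed value = $894,510 × 0.575 = $514,343.25
Taxable value = $514,343.25 − $4,000 = $510,343.25
Tamarack County: $510,343.25 × 0.0104 = $5,307.5698
City of Maribel: $510,343.25 × 0.0094 = $4,797.22655
Levies subtotal = $10,104.79635
After credit = $10,104.79635 − $1,636 = $8,468.79635
Total = $8,468.79635 + $57 = $8,525.79635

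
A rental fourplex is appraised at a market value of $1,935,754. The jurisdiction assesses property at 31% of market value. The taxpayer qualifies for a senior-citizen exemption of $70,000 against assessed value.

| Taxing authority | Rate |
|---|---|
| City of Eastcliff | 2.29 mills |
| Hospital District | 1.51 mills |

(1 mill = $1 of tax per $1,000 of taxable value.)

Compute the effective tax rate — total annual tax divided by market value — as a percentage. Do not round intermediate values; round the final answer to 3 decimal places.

0.104%

Assessed value = $1,935,754 × 0.31 = $600,083.74
Taxable value = $600,083.74 − $70,000 = $530,083.74
City of Eastcliff: $530,083.74 × 0.00229 = $1,213.8917646
Hospital District: $530,083.74 × 0.00151 = $800.4264474
Total tax = $2,014.318212
Effective rate = $2,014.318212 ÷ $1,935,754 = 0.104% of market value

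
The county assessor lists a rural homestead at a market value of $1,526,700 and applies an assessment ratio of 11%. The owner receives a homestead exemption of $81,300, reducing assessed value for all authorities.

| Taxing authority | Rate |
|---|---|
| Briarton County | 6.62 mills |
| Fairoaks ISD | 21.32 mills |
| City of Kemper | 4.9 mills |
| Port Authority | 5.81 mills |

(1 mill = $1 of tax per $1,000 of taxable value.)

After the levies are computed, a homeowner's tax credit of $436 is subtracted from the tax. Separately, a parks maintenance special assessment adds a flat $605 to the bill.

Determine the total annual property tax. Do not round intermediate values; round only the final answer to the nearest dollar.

Assessed value = $1,526,700 × 0.11 = $167,937
Taxable value = $167,937 − $81,300 = $86,637
Briarton County: $86,637 × 0.00662 = $573.53694
Fairoaks ISD: $86,637 × 0.02132 = $1,847.10084
City of Kemper: $86,637 × 0.0049 = $424.5213
Port Authority: $86,637 × 0.00581 = $503.36097
Levies subtotal = $3,348.52005
After credit = $3,348.52005 − $436 = $2,912.52005
Total = $2,912.52005 + $605 = $3,517.52005

$3,518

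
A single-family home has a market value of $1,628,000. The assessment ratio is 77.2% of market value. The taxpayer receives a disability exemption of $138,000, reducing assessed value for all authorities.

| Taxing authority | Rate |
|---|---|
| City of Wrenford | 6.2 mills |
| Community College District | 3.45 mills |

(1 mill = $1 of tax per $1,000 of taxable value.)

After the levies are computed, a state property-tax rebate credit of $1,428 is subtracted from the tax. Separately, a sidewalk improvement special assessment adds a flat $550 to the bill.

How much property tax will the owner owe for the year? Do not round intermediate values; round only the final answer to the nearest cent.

$9,918.57

Assessed value = $1,628,000 × 0.772 = $1,256,816
Taxable value = $1,256,816 − $138,000 = $1,118,816
City of Wrenford: $1,118,816 × 0.0062 = $6,936.6592
Community College District: $1,118,816 × 0.00345 = $3,859.9152
Levies subtotal = $10,796.5744
After credit = $10,796.5744 − $1,428 = $9,368.5744
Total = $9,368.5744 + $550 = $9,918.5744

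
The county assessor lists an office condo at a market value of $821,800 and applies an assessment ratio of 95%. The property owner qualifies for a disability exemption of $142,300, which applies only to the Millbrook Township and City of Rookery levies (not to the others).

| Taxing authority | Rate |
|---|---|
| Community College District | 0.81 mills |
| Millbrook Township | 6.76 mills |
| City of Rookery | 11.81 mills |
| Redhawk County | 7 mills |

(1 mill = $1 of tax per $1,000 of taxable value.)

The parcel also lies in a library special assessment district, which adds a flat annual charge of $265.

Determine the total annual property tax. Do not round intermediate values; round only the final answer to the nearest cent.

$18,217.62

Assessed value = $821,800 × 0.95 = $780,710
Community College District: $780,710 × 0.00081 = $632.3751
Millbrook Township: ($780,710 − $142,300) × 0.00676 = $638,410 × 0.00676 = $4,315.6516
City of Rookery: ($780,710 − $142,300) × 0.01181 = $638,410 × 0.01181 = $7,539.6221
Redhawk County: $780,710 × 0.007 = $5,464.97
Levies subtotal = $17,952.6188
Total = $17,952.6188 + $265 = $18,217.6188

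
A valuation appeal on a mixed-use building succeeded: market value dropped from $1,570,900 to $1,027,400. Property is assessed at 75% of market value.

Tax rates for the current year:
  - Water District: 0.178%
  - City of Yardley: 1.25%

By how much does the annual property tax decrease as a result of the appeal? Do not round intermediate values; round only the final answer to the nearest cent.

$5,820.89

Old assessed value = $1,570,900 × 0.75 = $1,178,175
New assessed value = $1,027,400 × 0.75 = $770,550
Combined rate = 0.00178 + 0.0125 = 0.01428
Old tax = $1,178,175 × 0.01428 = $16,824.339
New tax = $770,550 × 0.01428 = $11,003.454
Reduction = $16,824.339 − $11,003.454 = $5,820.885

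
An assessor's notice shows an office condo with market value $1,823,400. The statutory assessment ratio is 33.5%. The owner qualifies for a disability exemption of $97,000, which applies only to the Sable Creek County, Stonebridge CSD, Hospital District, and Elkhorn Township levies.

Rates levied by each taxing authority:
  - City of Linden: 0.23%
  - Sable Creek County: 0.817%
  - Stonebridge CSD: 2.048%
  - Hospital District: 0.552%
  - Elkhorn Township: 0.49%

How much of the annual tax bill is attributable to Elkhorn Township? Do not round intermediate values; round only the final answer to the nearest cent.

$2,517.81

Assessed value = $1,823,400 × 0.335 = $610,839
Elkhorn Township taxable value = $610,839 − $97,000 = $513,839
Elkhorn Township levy = $513,839 × 0.0049 = $2,517.8111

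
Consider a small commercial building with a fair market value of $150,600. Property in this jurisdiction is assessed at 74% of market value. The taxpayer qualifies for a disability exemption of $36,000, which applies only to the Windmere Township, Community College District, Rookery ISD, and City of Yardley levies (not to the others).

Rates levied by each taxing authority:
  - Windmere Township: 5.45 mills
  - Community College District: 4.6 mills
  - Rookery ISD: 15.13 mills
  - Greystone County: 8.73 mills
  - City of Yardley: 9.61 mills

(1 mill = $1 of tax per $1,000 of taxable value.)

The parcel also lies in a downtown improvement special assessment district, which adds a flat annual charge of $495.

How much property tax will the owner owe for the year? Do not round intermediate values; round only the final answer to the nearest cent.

Assessed value = $150,600 × 0.74 = $111,444
Windmere Township: ($111,444 − $36,000) × 0.00545 = $75,444 × 0.00545 = $411.1698
Community College District: ($111,444 − $36,000) × 0.0046 = $75,444 × 0.0046 = $347.0424
Rookery ISD: ($111,444 − $36,000) × 0.01513 = $75,444 × 0.01513 = $1,141.46772
Greystone County: $111,444 × 0.00873 = $972.90612
City of Yardley: ($111,444 − $36,000) × 0.00961 = $75,444 × 0.00961 = $725.01684
Levies subtotal = $3,597.60288
Total = $3,597.60288 + $495 = $4,092.60288

$4,092.60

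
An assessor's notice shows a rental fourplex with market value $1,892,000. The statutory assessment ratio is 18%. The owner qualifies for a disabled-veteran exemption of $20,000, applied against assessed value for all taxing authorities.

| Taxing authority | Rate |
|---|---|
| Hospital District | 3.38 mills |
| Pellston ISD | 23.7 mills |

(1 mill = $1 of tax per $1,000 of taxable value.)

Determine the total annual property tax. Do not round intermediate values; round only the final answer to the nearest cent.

Assessed value = $1,892,000 × 0.18 = $340,560
Taxable value = $340,560 − $20,000 = $320,560
Hospital District: $320,560 × 0.00338 = $1,083.4928
Pellston ISD: $320,560 × 0.0237 = $7,597.272
Total = $1,083.4928 + $7,597.272 = $8,680.7648

$8,680.76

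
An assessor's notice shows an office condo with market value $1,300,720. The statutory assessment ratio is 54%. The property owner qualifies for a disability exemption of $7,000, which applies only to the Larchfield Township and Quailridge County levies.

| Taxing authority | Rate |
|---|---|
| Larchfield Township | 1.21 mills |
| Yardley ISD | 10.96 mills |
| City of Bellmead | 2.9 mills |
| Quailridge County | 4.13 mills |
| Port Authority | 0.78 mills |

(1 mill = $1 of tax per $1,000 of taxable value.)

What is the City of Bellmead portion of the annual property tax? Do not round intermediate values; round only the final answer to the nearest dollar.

Assessed value = $1,300,720 × 0.54 = $702,388.8
City of Bellmead taxable value = $702,388.8 (exemption does not apply)
City of Bellmead levy = $702,388.8 × 0.0029 = $2,036.92752

$2,037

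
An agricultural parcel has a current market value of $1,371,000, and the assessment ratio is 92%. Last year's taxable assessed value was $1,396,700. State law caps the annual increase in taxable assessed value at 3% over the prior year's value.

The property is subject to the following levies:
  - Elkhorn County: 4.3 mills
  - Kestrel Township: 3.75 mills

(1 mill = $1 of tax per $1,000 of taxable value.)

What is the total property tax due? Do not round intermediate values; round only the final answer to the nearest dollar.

Uncapped assessed value = $1,371,000 × 0.92 = $1,261,320
Cap limit = $1,396,700 × 1.03 = $1,438,601
Taxable assessed value = min($1,261,320, $1,438,601) = $1,261,320 (cap does not bind)
Elkhorn County: $1,261,320 × 0.0043 = $5,423.676
Kestrel Township: $1,261,320 × 0.00375 = $4,729.95
Total = $10,153.626

$10,154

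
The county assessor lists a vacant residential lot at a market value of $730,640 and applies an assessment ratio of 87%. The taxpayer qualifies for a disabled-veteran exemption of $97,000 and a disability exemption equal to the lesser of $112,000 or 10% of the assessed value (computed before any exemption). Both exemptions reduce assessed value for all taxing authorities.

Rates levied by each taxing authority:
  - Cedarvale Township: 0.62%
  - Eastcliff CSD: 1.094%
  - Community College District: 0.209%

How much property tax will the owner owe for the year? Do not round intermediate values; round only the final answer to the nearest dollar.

$9,136

Assessed value = $730,640 × 0.87 = $635,656.8
Disability exemption = min($112,000, 10% × $635,656.8) = min($112,000, $63,565.68) = $63,565.68 (percentage binds)
Taxable value = $635,656.8 − $97,000 − $63,565.68 = $475,091.12
Cedarvale Township: $475,091.12 × 0.0062 = $2,945.564944
Eastcliff CSD: $475,091.12 × 0.01094 = $5,197.4968528
Community College District: $475,091.12 × 0.00209 = $992.9404408
Total = $9,136.0022376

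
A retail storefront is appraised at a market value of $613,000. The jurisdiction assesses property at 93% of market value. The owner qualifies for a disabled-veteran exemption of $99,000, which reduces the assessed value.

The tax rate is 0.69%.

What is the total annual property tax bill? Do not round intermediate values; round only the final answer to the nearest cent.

$3,250.52

Assessed value = $613,000 × 0.93 = $570,090
Taxable value = $570,090 − $99,000 = $471,090
Tax = $471,090 × 0.0069 = $3,250.521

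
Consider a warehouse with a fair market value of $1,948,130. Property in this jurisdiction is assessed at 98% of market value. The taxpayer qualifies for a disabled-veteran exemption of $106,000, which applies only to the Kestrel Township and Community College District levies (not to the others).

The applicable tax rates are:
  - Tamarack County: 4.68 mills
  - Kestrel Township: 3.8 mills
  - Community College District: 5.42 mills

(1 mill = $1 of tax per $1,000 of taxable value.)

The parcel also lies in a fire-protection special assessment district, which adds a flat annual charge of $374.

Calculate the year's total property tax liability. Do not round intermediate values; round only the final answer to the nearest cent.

Assessed value = $1,948,130 × 0.98 = $1,909,167.4
Tamarack County: $1,909,167.4 × 0.00468 = $8,934.903432
Kestrel Township: ($1,909,167.4 − $106,000) × 0.0038 = $1,803,167.4 × 0.0038 = $6,852.03612
Community College District: ($1,909,167.4 − $106,000) × 0.00542 = $1,803,167.4 × 0.00542 = $9,773.167308
Levies subtotal = $25,560.10686
Total = $25,560.10686 + $374 = $25,934.10686

$25,934.11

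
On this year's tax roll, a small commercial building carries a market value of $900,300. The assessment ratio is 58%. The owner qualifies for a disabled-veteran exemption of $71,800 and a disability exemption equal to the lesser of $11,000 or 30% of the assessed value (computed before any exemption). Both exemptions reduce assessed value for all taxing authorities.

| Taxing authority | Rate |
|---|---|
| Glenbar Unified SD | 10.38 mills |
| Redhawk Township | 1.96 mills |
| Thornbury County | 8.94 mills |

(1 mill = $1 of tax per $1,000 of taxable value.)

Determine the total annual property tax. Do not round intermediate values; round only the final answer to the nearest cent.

$9,349.88

Assessed value = $900,300 × 0.58 = $522,174
Disability exemption = min($11,000, 30% × $522,174) = min($11,000, $156,652.2) = $11,000 (dollar cap binds)
Taxable value = $522,174 − $71,800 − $11,000 = $439,374
Glenbar Unified SD: $439,374 × 0.01038 = $4,560.70212
Redhawk Township: $439,374 × 0.00196 = $861.17304
Thornbury County: $439,374 × 0.00894 = $3,928.00356
Total = $9,349.87872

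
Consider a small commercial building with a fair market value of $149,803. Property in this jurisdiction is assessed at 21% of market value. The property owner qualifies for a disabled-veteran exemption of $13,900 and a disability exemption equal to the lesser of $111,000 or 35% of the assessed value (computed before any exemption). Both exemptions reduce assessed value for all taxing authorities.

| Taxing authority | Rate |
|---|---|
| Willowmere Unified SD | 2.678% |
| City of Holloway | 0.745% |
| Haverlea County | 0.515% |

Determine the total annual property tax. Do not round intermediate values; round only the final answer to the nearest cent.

$257.86

Assessed value = $149,803 × 0.21 = $31,458.63
Disability exemption = min($111,000, 35% × $31,458.63) = min($111,000, $11,010.5205) = $11,010.5205 (percentage binds)
Taxable value = $31,458.63 − $13,900 − $11,010.5205 = $6,548.1095
Willowmere Unified SD: $6,548.1095 × 0.02678 = $175.35837241
City of Holloway: $6,548.1095 × 0.00745 = $48.783415775
Haverlea County: $6,548.1095 × 0.00515 = $33.722763925
Total = $257.86455211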